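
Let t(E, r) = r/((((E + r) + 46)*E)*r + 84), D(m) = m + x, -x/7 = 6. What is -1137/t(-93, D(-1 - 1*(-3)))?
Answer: -91970793/10 ≈ -9.1971e+6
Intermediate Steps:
x = -42 (x = -7*6 = -42)
D(m) = -42 + m (D(m) = m - 42 = -42 + m)
t(E, r) = r/(84 + E*r*(46 + E + r)) (t(E, r) = r/(((46 + E + r)*E)*r + 84) = r/((E*(46 + E + r))*r + 84) = r/(E*r*(46 + E + r) + 84) = r/(84 + E*r*(46 + E + r)))
-1137/t(-93, D(-1 - 1*(-3))) = -1137*(84 - 93*(-42 + (-1 - 1*(-3)))² + (-42 + (-1 - 1*(-3)))*(-93)² + 46*(-93)*(-42 + (-1 - 1*(-3))))/(-42 + (-1 - 1*(-3))) = -1137*(84 - 93*(-42 + (-1 + 3))² + (-42 + (-1 + 3))*8649 + 46*(-93)*(-42 + (-1 + 3)))/(-42 + (-1 + 3)) = -1137*(84 - 93*(-42 + 2)² + (-42 + 2)*8649 + 46*(-93)*(-42 + 2))/(-42 + 2) = -1137/((-40/(84 - 93*(-40)² - 40*8649 + 46*(-93)*(-40)))) = -1137/((-40/(84 - 93*1600 - 345960 + 171120))) = -1137/((-40/(84 - 148800 - 345960 + 171120))) = -1137/((-40/(-323556))) = -1137/((-40*(-1/323556))) = -1137/10/80889 = -1137*80889/10 = -91970793/10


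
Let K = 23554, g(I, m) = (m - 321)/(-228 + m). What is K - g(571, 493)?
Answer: 6241638/265 ≈ 23553.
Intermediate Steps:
g(I, m) = (-321 + m)/(-228 + m)
K - g(571, 493) = 23554 - (-321 + 493)/(-228 + 493) = 23554 - 172/265 = 6241638/265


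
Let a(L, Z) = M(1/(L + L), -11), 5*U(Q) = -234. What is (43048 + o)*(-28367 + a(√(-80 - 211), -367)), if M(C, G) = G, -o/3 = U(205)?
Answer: -6128002076/5 ≈ -1.2256e+9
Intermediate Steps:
U(Q) = -234/5 (U(Q) = (⅕)*(-234) = -234/5)
o = 702/5 (o = -3*(-234/5) = 702/5 ≈ 140.40)
a(L, Z) = -11
(43048 + o)*(-28367 + a(√(-80 - 211), -367)) = (43048 + 702/5)*(-28367 - 11) = (215942/5)*(-28378) = -6128002076/5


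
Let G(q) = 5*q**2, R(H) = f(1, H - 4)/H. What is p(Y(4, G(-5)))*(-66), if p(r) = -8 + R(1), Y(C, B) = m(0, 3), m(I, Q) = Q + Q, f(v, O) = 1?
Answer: 462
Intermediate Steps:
R(H) = 1/H
m(I, Q) = 2*Q
Y(C, B) = 6 (Y(C, B) = 2*3 = 6)
p(r) = -7 (p(r) = -8 + 1/1 = -8 + 1 = -7)
p(Y(4, G(-5)))*(-66) = -7*(-66) = 462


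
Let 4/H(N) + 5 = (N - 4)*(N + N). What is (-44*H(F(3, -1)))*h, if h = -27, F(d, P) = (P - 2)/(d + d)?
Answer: -9504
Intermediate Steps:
F(d, P) = (-2 + P)/(2*d) (F(d, P) = (-2 + P)/((2*d)) = (-2 + P)*(1/(2*d)) = (-2 + P)/(2*d))
H(N) = 4/(-5 + 2*N*(-4 + N)) (H(N) = 4/(-5 + (N - 4)*(N + N)) = 4/(-5 + (-4 + N)*(2*N)) = 4/(-5 + 2*N*(-4 + N)))
(-44*H(F(3, -1)))*h = -176/(-5 - 4*(-2 - 1)/3 + 2*((1/2)*(-2 - 1)/3)**2)*(-27) = -176/(-5 - 4*(-3)/3 + 2*((1/2)*(1/3)*(-3))**2)*(-27) = -176/(-5 - 8*(-1/2) + 2*(-1/2)**2)*(-27) = -176/(-5 + 4 + 2*(1/4))*(-27) = -176/(-5 + 4 + 1/2)*(-27) = -176/(-1/2)*(-27) = -176*(-2)*(-27) = -44*(-8)*(-27) = 352*(-27) = -9504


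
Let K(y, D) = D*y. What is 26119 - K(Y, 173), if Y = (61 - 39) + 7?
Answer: 21102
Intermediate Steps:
Y = 29 (Y = 22 + 7 = 29)
26119 - K(Y, 173) = 26119 - 173*29 = 26119 - 1*5017 = 26119 - 5017 = 21102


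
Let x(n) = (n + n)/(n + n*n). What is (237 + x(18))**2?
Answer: 20295025/361 ≈ 56219.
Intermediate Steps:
x(n) = 2*n/(n + n**2) (x(n) = (2*n)/(n + n**2) = 2*n/(n + n**2))
(237 + x(18))**2 = (237 + 2/(1 + 18))**2 = (237 + 2/19)**2 = (4505/19)**2 = 20295025/361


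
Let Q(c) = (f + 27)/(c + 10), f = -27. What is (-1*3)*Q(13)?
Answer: 0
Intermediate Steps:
Q(c) = 0 (Q(c) = (-27 + 27)/(c + 10) = 0/(10 + c) = 0)
(-1*3)*Q(13) = -1*3*0 = -3*0 = 0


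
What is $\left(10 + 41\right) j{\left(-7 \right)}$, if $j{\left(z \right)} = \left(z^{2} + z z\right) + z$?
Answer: $4641$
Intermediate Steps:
$j{\left(z \right)} = z + 2 z^{2}$ ($j{\left(z \right)} = \left(z^{2} + z^{2}\right) + z = 2 z^{2} + z = z + 2 z^{2}$)
$\left(10 + 41\right) j{\left(-7 \right)} = \left(10 + 41\right) \left(- 7 \left(1 + 2 \left(-7\right)\right)\right) = 51 \left(- 7 \left(1 - 14\right)\right) = 51 \left(\left(-7\right) \left(-13\right)\right) = 51 \cdot 91 = 4641$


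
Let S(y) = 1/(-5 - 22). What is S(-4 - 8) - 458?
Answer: -12367/27 ≈ -458.04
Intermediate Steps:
S(y) = -1/27 (S(y) = 1/(-27) = -1/27)
S(-4 - 8) - 458 = -1/27 - 458 = -12367/27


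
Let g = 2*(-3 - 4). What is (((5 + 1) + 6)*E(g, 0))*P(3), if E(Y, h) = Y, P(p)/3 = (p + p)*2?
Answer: -6048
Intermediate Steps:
P(p) = 12*p (P(p) = 3*((p + p)*2) = 3*((2*p)*2) = 3*(4*p) = 12*p)
g = -14 (g = 2*(-7) = -14)
(((5 + 1) + 6)*E(g, 0))*P(3) = (((5 + 1) + 6)*(-14))*(12*3) = ((6 + 6)*(-14))*36 = (12*(-14))*36 = -168*36 = -6048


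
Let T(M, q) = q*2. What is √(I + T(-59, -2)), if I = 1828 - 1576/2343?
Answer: 2*√2502356802/2343 ≈ 42.700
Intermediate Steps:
I = 4281428/2343 (I = 1828 - 1576*1/2343 = 1828 - 1576/2343 = 4281428/2343 ≈ 1827.3)
T(M, q) = 2*q
√(I + T(-59, -2)) = √(4281428/2343 + 2*(-2)) = √(4281428/2343 - 4) = √(4272056/2343) = 2*√2502356802/2343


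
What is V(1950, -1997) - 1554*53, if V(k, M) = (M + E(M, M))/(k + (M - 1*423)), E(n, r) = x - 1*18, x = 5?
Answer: -3870813/47 ≈ -82358.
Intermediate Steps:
E(n, r) = -13 (E(n, r) = 5 - 1*18 = 5 - 18 = -13)
V(k, M) = (-13 + M)/(-423 + M + k) (V(k, M) = (M - 13)/(k + (M - 1*423)) = (-13 + M)/(k + (M - 423)) = (-13 + M)/(k + (-423 + M)) = (-13 + M)/(-423 + M + k))
V(1950, -1997) - 1554*53 = (-13 - 1997)/(-423 - 1997 + 1950) - 1554*53 = -2010/(-470) - 1*82362 = -1/470*(-2010) - 82362 = 201/47 - 82362 = -3870813/47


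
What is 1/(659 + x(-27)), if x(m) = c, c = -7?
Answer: 1/652 ≈ 0.0015337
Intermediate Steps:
x(m) = -7
1/(659 + x(-27)) = 1/(659 - 7) = 1/652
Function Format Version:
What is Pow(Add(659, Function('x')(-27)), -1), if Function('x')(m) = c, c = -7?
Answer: Rational(1, 652) ≈ 0.0015337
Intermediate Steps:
Function('x')(m) = -7
Pow(Add(659, Function('x')(-27)), -1) = Pow(Add(659, -7), -1) = Pow(652, -1) = Rational(1, 652)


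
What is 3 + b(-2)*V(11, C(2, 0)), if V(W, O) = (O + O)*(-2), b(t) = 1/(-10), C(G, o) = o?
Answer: 3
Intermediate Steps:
b(t) = -1/10
V(W, O) = -4*O (V(W, O) = (2*O)*(-2) = -4*O)
3 + b(-2)*V(11, C(2, 0)) = 3 - (-2)*0/5 = 3 - 1/10*0 = 3 + 0 = 3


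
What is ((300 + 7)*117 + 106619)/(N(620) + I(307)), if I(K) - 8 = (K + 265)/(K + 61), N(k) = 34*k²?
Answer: 13113496/1202404079 ≈ 0.010906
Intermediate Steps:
I(K) = 8 + (265 + K)/(61 + K) (I(K) = 8 + (K + 265)/(K + 61) = 8 + (265 + K)/(61 + K))
((300 + 7)*117 + 106619)/(N(620) + I(307)) = ((300 + 7)*117 + 106619)/(34*620² + 3*(251 + 3*307)/(61 + 307)) = (307*117 + 106619)/(34*384400 + 3*(251 + 921)/368) = (35919 + 106619)/(13069600 + 3*(1/368)*1172) = 142538/(13069600 + 879/92) = 142538/(1202404079/92) = 142538*(92/1202404079) = 13113496/1202404079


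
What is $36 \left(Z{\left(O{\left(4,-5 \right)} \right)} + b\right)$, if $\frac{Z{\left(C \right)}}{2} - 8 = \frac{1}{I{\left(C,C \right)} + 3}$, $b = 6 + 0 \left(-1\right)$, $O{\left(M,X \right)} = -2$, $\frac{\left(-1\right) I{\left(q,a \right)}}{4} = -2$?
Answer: $\frac{8784}{11} \approx 798.54$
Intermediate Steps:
$I{\left(q,a \right)} = 8$ ($I{\left(q,a \right)} = \left(-4\right) \left(-2\right) = 8$)
$b = 6$ ($b = 6 + 0 = 6$)
$Z{\left(C \right)} = \frac{178}{11}$ ($Z{\left(C \right)} = 16 + \frac{2}{8 + 3} = 16 + \frac{2}{11} = \frac{178}{11}$)
$36 \left(Z{\left(O{\left(4,-5 \right)} \right)} + b\right) = 36 \left(\frac{178}{11} + 6\right) = 36 \cdot \frac{244}{11} = \frac{8784}{11}$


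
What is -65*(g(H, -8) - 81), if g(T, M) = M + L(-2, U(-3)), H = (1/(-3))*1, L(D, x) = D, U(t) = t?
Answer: 5915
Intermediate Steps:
H = -1/3 (H = (1*(-1/3))*1 = -1/3*1 = -1/3 ≈ -0.33333)
g(T, M) = -2 + M (g(T, M) = M - 2 = -2 + M)
-65*(g(H, -8) - 81) = -65*((-2 - 8) - 81) = -65*(-10 - 81) = -65*(-91) = 5915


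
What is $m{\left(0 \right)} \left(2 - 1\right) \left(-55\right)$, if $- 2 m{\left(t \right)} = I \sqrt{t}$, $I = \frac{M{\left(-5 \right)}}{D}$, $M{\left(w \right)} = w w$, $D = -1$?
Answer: $0$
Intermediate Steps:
$M{\left(w \right)} = w^{2}$
$I = -25$ ($I = \frac{\left(-5\right)^{2}}{-1} = 25 \left(-1\right) = -25$)
$m{\left(t \right)} = \frac{25 \sqrt{t}}{2}$ ($m{\left(t \right)} = - \frac{\left(-25\right) \sqrt{t}}{2} = \frac{25 \sqrt{t}}{2}$)
$m{\left(0 \right)} \left(2 - 1\right) \left(-55\right) = \frac{25 \sqrt{0}}{2} \left(2 - 1\right) \left(-55\right) = \frac{25}{2} \cdot 0 \cdot 1 \left(-55\right) = 0 \cdot 1 \left(-55\right) = 0 \left(-55\right) = 0$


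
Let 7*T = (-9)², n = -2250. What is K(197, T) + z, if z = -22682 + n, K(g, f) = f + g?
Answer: -173064/7 ≈ -24723.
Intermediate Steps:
T = 81/7 (T = (⅐)*(-9)² = (⅐)*81 = 81/7 ≈ 11.571)
z = -24932 (z = -22682 - 2250 = -24932)
K(197, T) + z = (81/7 + 197) - 24932 = 1460/7 - 24932 = -173064/7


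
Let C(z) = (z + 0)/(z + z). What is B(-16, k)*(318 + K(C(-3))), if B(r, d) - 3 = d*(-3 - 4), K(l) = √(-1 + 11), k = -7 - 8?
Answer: 34344 + 108*√10 ≈ 34686.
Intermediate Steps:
C(z) = ½ (C(z) = z/((2*z)) = z*(1/(2*z)) = ½)
k = -15
K(l) = √10
B(r, d) = 3 - 7*d (B(r, d) = 3 + d*(-3 - 4) = 3 + d*(-7) = 3 - 7*d)
B(-16, k)*(318 + K(C(-3))) = (3 - 7*(-15))*(318 + √10) = (3 + 105)*(318 + √10) = 108*(318 + √10) = 34344 + 108*√10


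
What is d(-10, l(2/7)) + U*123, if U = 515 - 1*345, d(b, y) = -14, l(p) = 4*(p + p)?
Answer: 20896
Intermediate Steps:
l(p) = 8*p (l(p) = 4*(2*p) = 8*p)
U = 170 (U = 515 - 345 = 170)
d(-10, l(2/7)) + U*123 = -14 + 170*123 = -14 + 20910 = 20896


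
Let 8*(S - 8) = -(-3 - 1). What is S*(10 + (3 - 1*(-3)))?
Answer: 136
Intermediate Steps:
S = 17/2 (S = 8 + (-(-3 - 1))/8 = 8 + (-1*(-4))/8 = 8 + (⅛)*4 = 8 + ½ = 17/2 ≈ 8.5000)
S*(10 + (3 - 1*(-3))) = 17*(10 + (3 - 1*(-3)))/2 = 17*(10 + (3 + 3))/2 = 17*(10 + 6)/2 = (17/2)*16 = 136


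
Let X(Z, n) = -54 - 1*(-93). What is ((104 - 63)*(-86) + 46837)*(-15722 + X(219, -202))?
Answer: -679246413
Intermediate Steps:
X(Z, n) = 39 (X(Z, n) = -54 + 93 = 39)
((104 - 63)*(-86) + 46837)*(-15722 + X(219, -202)) = ((104 - 63)*(-86) + 46837)*(-15722 + 39) = (41*(-86) + 46837)*(-15683) = (-3526 + 46837)*(-15683) = 43311*(-15683) = -679246413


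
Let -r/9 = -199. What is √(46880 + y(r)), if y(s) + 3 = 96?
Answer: √46973 ≈ 216.73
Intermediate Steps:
r = 1791 (r = -9*(-199) = 1791)
y(s) = 93 (y(s) = -3 + 96 = 93)
√(46880 + y(r)) = √(46880 + 93) = √46973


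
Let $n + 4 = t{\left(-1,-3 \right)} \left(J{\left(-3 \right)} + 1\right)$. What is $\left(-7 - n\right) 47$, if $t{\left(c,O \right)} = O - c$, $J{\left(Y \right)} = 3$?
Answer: $235$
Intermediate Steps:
$n = -12$ ($n = -4 + \left(-3 - -1\right) \left(3 + 1\right) = -4 + \left(-3 + 1\right) 4 = -4 - 8 = -12$)
$\left(-7 - n\right) 47 = \left(-7 - -12\right) 47 = \left(-7 + 12\right) 47 = 5 \cdot 47 = 235$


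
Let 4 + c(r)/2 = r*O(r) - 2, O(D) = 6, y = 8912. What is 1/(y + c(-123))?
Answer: 1/7424 ≈ 0.00013470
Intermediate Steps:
c(r) = -12 + 12*r (c(r) = -8 + 2*(r*6 - 2) = -8 + 2*(6*r - 2) = -8 + 2*(-2 + 6*r) = -8 + (-4 + 12*r) = -12 + 12*r)
1/(y + c(-123)) = 1/(8912 + (-12 + 12*(-123))) = 1/(8912 + (-12 - 1476)) = 1/(8912 - 1488) = 1/7424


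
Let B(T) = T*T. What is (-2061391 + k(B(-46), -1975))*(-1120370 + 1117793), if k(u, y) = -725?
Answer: 5314072932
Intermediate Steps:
B(T) = T²
(-2061391 + k(B(-46), -1975))*(-1120370 + 1117793) = (-2061391 - 725)*(-1120370 + 1117793) = -2062116*(-2577) = 5314072932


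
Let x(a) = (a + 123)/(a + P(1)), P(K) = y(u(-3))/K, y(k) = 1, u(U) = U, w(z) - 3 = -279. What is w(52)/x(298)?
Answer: -82524/421 ≈ -196.02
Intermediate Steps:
w(z) = -276 (w(z) = 3 - 279 = -276)
P(K) = 1/K
x(a) = (123 + a)/(1 + a) (x(a) = (a + 123)/(a + 1/1) = (123 + a)/(a + 1) = (123 + a)/(1 + a))
w(52)/x(298) = -276*(1 + 298)/(123 + 298) = -276/(421/299) = -276/((1/299)*421) = -276/421/299 = -276*299/421 = -82524/421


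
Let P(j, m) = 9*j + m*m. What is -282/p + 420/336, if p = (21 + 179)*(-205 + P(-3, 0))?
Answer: 29141/23200 ≈ 1.2561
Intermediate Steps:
P(j, m) = m² + 9*j (P(j, m) = 9*j + m² = m² + 9*j)
p = -46400 (p = (21 + 179)*(-205 + (0² + 9*(-3))) = 200*(-205 + (0 - 27)) = 200*(-205 - 27) = 200*(-232) = -46400)
-282/p + 420/336 = -282/(-46400) + 420/336 = -282*(-1/46400) + 420*(1/336) = 141/23200 + 5/4 = 29141/23200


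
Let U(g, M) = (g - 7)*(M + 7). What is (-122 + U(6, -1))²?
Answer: 16384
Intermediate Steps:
U(g, M) = (-7 + g)*(7 + M)
(-122 + U(6, -1))² = (-122 + (-49 - 7*(-1) + 7*6 - 1*6))² = (-122 + (-49 + 7 + 42 - 6))² = (-122 - 6)² = (-128)² = 16384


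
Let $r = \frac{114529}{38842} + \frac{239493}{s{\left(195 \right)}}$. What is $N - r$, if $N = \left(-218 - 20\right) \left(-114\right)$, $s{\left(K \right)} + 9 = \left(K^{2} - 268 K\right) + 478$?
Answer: $\frac{3628794572299}{133674743} \approx 27146.0$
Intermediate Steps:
$s{\left(K \right)} = 469 + K^{2} - 268 K$ ($s{\left(K \right)} = -9 + \left(\left(K^{2} - 268 K\right) + 478\right) = -9 + \left(478 + K^{2} - 268 K\right) = 469 + K^{2} - 268 K$)
$N = 27132$ ($N = \left(-218 - 20\right) \left(-114\right) = \left(-238\right) \left(-114\right) = 27132$)
$r = - \frac{1931445223}{133674743}$ ($r = \frac{114529}{38842} + \frac{239493}{469 + 195^{2} - 52260} = 114529 \cdot \frac{1}{38842} + \frac{239493}{469 + 38025 - 52260} = \frac{114529}{38842} + \frac{239493}{-13766} = \frac{114529}{38842} + 239493 \left(- \frac{1}{13766}\right) = \frac{114529}{38842} - \frac{239493}{13766} = - \frac{1931445223}{133674743} \approx -14.449$)
$N - r = 27132 - - \frac{1931445223}{133674743} = 27132 + \frac{1931445223}{133674743} = \frac{3628794572299}{133674743}$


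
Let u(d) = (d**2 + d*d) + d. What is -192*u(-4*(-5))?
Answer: -157440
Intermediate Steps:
u(d) = d + 2*d**2 (u(d) = (d**2 + d**2) + d = 2*d**2 + d = d + 2*d**2)
-192*u(-4*(-5)) = -192*(-4*(-5))*(1 + 2*(-4*(-5))) = -3840*(1 + 2*20) = -3840*(1 + 40) = -3840*41 = -192*820 = -157440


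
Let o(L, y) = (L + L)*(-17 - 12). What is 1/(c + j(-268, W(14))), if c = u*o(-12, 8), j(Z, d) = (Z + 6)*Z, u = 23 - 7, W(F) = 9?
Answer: 1/81352 ≈ 1.2292e-5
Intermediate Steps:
o(L, y) = -58*L (o(L, y) = (2*L)*(-29) = -58*L)
u = 16
j(Z, d) = Z*(6 + Z) (j(Z, d) = (6 + Z)*Z = Z*(6 + Z))
c = 11136 (c = 16*(-58*(-12)) = 16*696 = 11136)
1/(c + j(-268, W(14))) = 1/(11136 - 268*(6 - 268)) = 1/(11136 - 268*(-262)) = 1/(11136 + 70216) = 1/81352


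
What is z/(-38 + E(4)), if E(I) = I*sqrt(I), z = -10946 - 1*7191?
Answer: 18137/30 ≈ 604.57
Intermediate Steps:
z = -18137 (z = -10946 - 7191 = -18137)
E(I) = I**(3/2)
z/(-38 + E(4)) = -18137/(-38 + 4**(3/2)) = -18137/(-38 + 8) = -18137/(-30) = -1/30*(-18137) = 18137/30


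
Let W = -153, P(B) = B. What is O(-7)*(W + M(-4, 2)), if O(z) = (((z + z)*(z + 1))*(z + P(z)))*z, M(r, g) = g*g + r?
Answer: -1259496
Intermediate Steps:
M(r, g) = r + g² (M(r, g) = g² + r = r + g²)
O(z) = 4*z³*(1 + z) (O(z) = (((z + z)*(z + 1))*(z + z))*z = (((2*z)*(1 + z))*(2*z))*z = ((2*z*(1 + z))*(2*z))*z = (4*z²*(1 + z))*z = 4*z³*(1 + z))
O(-7)*(W + M(-4, 2)) = (4*(-7)³*(1 - 7))*(-153 + (-4 + 2²)) = (4*(-343)*(-6))*(-153 + (-4 + 4)) = 8232*(-153 + 0) = 8232*(-153) = -1259496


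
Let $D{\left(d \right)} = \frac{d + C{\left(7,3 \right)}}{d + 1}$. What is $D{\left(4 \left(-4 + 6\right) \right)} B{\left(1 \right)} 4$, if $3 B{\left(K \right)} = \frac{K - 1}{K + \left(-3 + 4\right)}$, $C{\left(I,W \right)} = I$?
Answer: $0$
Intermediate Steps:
$D{\left(d \right)} = \frac{7 + d}{1 + d}$ ($D{\left(d \right)} = \frac{d + 7}{d + 1} = \frac{7 + d}{1 + d}$)
$B{\left(K \right)} = \frac{-1 + K}{3 \left(1 + K\right)}$ ($B{\left(K \right)} = \frac{\left(K - 1\right) \frac{1}{K + \left(-3 + 4\right)}}{3} = \frac{\left(-1 + K\right) \frac{1}{K + 1}}{3} = \frac{\left(-1 + K\right) \frac{1}{1 + K}}{3} = \frac{\frac{1}{1 + K} \left(-1 + K\right)}{3} = \frac{-1 + K}{3 \left(1 + K\right)}$)
$D{\left(4 \left(-4 + 6\right) \right)} B{\left(1 \right)} 4 = \frac{7 + 4 \left(-4 + 6\right)}{1 + 4 \left(-4 + 6\right)} \frac{-1 + 1}{3 \left(1 + 1\right)} 4 = \frac{7 + 4 \cdot 2}{1 + 4 \cdot 2} \cdot \frac{1}{3} \cdot \frac{1}{2} \cdot 0 \cdot 4 = \frac{7 + 8}{1 + 8} \cdot \frac{1}{3} \cdot \frac{1}{2} \cdot 0 \cdot 4 = \frac{1}{9} \cdot 15 \cdot 0 \cdot 4 = \frac{1}{9} \cdot 15 \cdot 0 = \frac{5}{3} \cdot 0 = 0$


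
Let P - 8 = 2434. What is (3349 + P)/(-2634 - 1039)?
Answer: -5791/3673 ≈ -1.5766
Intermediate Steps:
P = 2442 (P = 8 + 2434 = 2442)
(3349 + P)/(-2634 - 1039) = (3349 + 2442)/(-2634 - 1039) = 5791/(-3673) = 5791*(-1/3673) = -5791/3673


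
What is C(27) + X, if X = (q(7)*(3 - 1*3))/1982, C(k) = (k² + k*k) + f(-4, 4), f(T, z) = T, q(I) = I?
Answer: 1454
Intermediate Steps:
C(k) = -4 + 2*k² (C(k) = (k² + k*k) - 4 = (k² + k²) - 4 = 2*k² - 4 = -4 + 2*k²)
X = 0 (X = (7*(3 - 1*3))/1982 = (7*(3 - 3))*(1/1982) = (7*0)*(1/1982) = 0*(1/1982) = 0)
C(27) + X = (-4 + 2*27²) + 0 = (-4 + 2*729) + 0 = (-4 + 1458) + 0 = 1454 + 0 = 1454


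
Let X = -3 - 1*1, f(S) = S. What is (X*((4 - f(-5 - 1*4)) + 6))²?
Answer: 5776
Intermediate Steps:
X = -4 (X = -3 - 1 = -4)
(X*((4 - f(-5 - 1*4)) + 6))² = (-4*((4 - (-5 - 1*4)) + 6))² = (-4*((4 - (-5 - 4)) + 6))² = (-4*((4 - 1*(-9)) + 6))² = (-4*((4 + 9) + 6))² = (-4*(13 + 6))² = (-4*19)² = (-76)² = 5776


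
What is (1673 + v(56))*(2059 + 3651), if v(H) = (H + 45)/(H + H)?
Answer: 535246835/56 ≈ 9.5580e+6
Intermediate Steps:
v(H) = (45 + H)/(2*H) (v(H) = (45 + H)/((2*H)) = (45 + H)*(1/(2*H)) = (45 + H)/(2*H))
(1673 + v(56))*(2059 + 3651) = (1673 + (½)*(45 + 56)/56)*(2059 + 3651) = (1673 + (½)*(1/56)*101)*5710 = (1673 + 101/112)*5710 = (187477/112)*5710 = 535246835/56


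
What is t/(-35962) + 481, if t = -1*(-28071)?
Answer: 17269651/35962 ≈ 480.22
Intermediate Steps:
t = 28071
t/(-35962) + 481 = 28071/(-35962) + 481 = 28071*(-1/35962) + 481 = -28071/35962 + 481 = 17269651/35962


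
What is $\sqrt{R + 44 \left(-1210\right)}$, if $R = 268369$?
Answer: $\sqrt{215129} \approx 463.82$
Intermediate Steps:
$\sqrt{R + 44 \left(-1210\right)} = \sqrt{268369 + 44 \left(-1210\right)} = \sqrt{268369 - 53240} = \sqrt{215129}$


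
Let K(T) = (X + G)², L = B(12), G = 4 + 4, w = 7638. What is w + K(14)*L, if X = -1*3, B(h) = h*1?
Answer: 7938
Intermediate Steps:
B(h) = h
G = 8
L = 12
X = -3
K(T) = 25 (K(T) = (-3 + 8)² = 5² = 25)
w + K(14)*L = 7638 + 25*12 = 7638 + 300 = 7938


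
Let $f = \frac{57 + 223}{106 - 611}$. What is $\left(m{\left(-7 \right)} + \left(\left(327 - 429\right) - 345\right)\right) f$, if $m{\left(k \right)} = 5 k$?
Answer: $\frac{26992}{101} \approx 267.25$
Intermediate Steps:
$f = - \frac{56}{101}$ ($f = \frac{280}{-505} = 280 \left(- \frac{1}{505}\right) = - \frac{56}{101} \approx -0.55446$)
$\left(m{\left(-7 \right)} + \left(\left(327 - 429\right) - 345\right)\right) f = \left(5 \left(-7\right) + \left(\left(327 - 429\right) - 345\right)\right) \left(- \frac{56}{101}\right) = \left(-35 - 447\right) \left(- \frac{56}{101}\right) = \left(-482\right) \left(- \frac{56}{101}\right) = \frac{26992}{101}$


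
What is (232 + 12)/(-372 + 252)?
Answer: -61/30 ≈ -2.0333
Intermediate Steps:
(232 + 12)/(-372 + 252) = 244/(-120) = 244*(-1/120) = -61/30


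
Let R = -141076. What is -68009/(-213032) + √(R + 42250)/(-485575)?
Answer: 68009/213032 - I*√98826/485575 ≈ 0.31924 - 0.00064741*I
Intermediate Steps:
-68009/(-213032) + √(R + 42250)/(-485575) = -68009/(-213032) + √(-141076 + 42250)/(-485575) = -68009*(-1/213032) + √(-98826)*(-1/485575) = 68009/213032 + (I*√98826)*(-1/485575) = 68009/213032 - I*√98826/485575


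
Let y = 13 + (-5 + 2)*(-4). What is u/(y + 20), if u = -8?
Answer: -8/45 ≈ -0.17778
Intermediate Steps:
y = 25 (y = 13 - 3*(-4) = 13 + 12 = 25)
u/(y + 20) = -8/(25 + 20) = -8/45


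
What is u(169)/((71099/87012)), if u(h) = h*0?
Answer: 0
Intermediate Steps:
u(h) = 0
u(169)/((71099/87012)) = 0/((71099/87012)) = 0/((71099*(1/87012))) = 0/(71099/87012) = 0*(87012/71099) = 0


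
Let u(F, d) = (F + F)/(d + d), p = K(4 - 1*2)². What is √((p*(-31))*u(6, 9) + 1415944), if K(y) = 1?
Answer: √12743310/3 ≈ 1189.9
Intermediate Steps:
p = 1 (p = 1² = 1)
u(F, d) = F/d (u(F, d) = (2*F)/((2*d)) = (2*F)*(1/(2*d)) = F/d)
√((p*(-31))*u(6, 9) + 1415944) = √((1*(-31))*(6/9) + 1415944) = √(-186/9 + 1415944) = √(-31*⅔ + 1415944) = √(-62/3 + 1415944) = √(4247770/3) = √12743310/3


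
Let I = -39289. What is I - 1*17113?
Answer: -56402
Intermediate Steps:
I - 1*17113 = -39289 - 1*17113 = -39289 - 17113 = -56402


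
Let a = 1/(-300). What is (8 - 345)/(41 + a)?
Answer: -101100/12299 ≈ -8.2202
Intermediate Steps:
a = -1/300 ≈ -0.0033333
(8 - 345)/(41 + a) = (8 - 345)/(41 - 1/300) = -337/12299/300 = -337*300/12299 = -101100/12299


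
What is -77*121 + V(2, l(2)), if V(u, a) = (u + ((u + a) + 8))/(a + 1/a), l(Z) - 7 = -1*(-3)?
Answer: -940797/101 ≈ -9314.8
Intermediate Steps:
l(Z) = 10 (l(Z) = 7 - 1*(-3) = 7 + 3 = 10)
V(u, a) = (8 + a + 2*u)/(a + 1/a) (V(u, a) = (u + ((a + u) + 8))/(a + 1/a) = (u + (8 + a + u))/(a + 1/a) = (8 + a + 2*u)/(a + 1/a))
-77*121 + V(2, l(2)) = -77*121 + 10*(8 + 10 + 2*2)/(1 + 10²) = -9317 + 10*(8 + 10 + 4)/(1 + 100) = -9317 + 10*22/101 = -9317 + 10*(1/101)*22 = -9317 + 220/101 = -940797/101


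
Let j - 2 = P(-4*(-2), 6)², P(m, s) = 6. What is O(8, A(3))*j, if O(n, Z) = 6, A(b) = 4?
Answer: 228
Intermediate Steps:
j = 38 (j = 2 + 6² = 2 + 36 = 38)
O(8, A(3))*j = 6*38 = 228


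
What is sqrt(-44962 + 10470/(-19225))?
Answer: 2*I*sqrt(166181845870)/3845 ≈ 212.04*I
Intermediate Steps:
sqrt(-44962 + 10470/(-19225)) = sqrt(-44962 + 10470*(-1/19225)) = sqrt(-44962 - 2094/3845) = sqrt(-172880984/3845) = 2*I*sqrt(166181845870)/3845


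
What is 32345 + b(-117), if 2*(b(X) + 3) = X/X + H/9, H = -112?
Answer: 582053/18 ≈ 32336.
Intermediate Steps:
b(X) = -157/18 (b(X) = -3 + (X/X - 112/9)/2 = -3 + (1 - 112*1/9)/2 = -3 + (1 - 112/9)/2 = -3 + (1/2)*(-103/9) = -3 - 103/18 = -157/18)
32345 + b(-117) = 32345 - 157/18 = 582053/18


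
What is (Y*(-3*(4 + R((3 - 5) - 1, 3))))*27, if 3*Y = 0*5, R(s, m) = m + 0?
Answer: 0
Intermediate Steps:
R(s, m) = m
Y = 0 (Y = (0*5)/3 = (1/3)*0 = 0)
(Y*(-3*(4 + R((3 - 5) - 1, 3))))*27 = (0*(-3*(4 + 3)))*27 = (0*(-3*7))*27 = (0*(-21))*27 = 0*27 = 0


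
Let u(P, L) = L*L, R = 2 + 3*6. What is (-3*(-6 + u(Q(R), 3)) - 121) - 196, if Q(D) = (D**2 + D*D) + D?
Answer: -326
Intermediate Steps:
R = 20 (R = 2 + 18 = 20)
Q(D) = D + 2*D**2 (Q(D) = (D**2 + D**2) + D = 2*D**2 + D = D + 2*D**2)
u(P, L) = L**2
(-3*(-6 + u(Q(R), 3)) - 121) - 196 = (-3*(-6 + 3**2) - 121) - 196 = (-3*(-6 + 9) - 121) - 196 = (-3*3 - 121) - 196 = (-9 - 121) - 196 = -130 - 196 = -326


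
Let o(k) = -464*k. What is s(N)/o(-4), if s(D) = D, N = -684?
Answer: -171/464 ≈ -0.36853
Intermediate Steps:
s(N)/o(-4) = -684/((-464*(-4))) = -684/1856 = -684*1/1856 = -171/464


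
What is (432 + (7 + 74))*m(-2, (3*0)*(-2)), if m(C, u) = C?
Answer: -1026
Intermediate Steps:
(432 + (7 + 74))*m(-2, (3*0)*(-2)) = (432 + (7 + 74))*(-2) = (432 + 81)*(-2) = 513*(-2) = -1026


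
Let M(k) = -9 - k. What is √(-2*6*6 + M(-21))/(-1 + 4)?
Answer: 2*I*√15/3 ≈ 2.582*I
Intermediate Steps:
√(-2*6*6 + M(-21))/(-1 + 4) = √(-2*6*6 + (-9 - 1*(-21)))/(-1 + 4) = √(-12*6 + (-9 + 21))/3 = √(-72 + 12)/3 = √(-60)/3 = (2*I*√15)/3 = 2*I*√15/3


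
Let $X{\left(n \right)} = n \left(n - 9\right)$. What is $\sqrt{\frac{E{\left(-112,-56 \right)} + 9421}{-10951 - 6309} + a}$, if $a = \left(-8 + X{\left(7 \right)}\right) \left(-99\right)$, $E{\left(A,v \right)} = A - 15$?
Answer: $\frac{\sqrt{162170584590}}{8630} \approx 46.663$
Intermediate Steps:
$E{\left(A,v \right)} = -15 + A$
$X{\left(n \right)} = n \left(-9 + n\right)$
$a = 2178$ ($a = \left(-8 + 7 \left(-9 + 7\right)\right) \left(-99\right) = \left(-8 + 7 \left(-2\right)\right) \left(-99\right) = \left(-8 - 14\right) \left(-99\right) = \left(-22\right) \left(-99\right) = 2178$)
$\sqrt{\frac{E{\left(-112,-56 \right)} + 9421}{-10951 - 6309} + a} = \sqrt{\frac{\left(-15 - 112\right) + 9421}{-10951 - 6309} + 2178} = \sqrt{\frac{-127 + 9421}{-17260} + 2178} = \sqrt{9294 \left(- \frac{1}{17260}\right) + 2178} = \sqrt{- \frac{4647}{8630} + 2178} = \sqrt{\frac{18791493}{8630}} = \frac{\sqrt{162170584590}}{8630}$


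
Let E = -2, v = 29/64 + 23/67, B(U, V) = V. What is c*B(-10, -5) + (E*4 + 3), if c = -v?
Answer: -4365/4288 ≈ -1.0180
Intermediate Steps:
v = 3415/4288 (v = 29*(1/64) + 23*(1/67) = 29/64 + 23/67 = 3415/4288 ≈ 0.79641)
c = -3415/4288 (c = -1*3415/4288 = -3415/4288 ≈ -0.79641)
E = -2 (E = -1*2 = -2)
c*B(-10, -5) + (E*4 + 3) = -3415/4288*(-5) + (-2*4 + 3) = 17075/4288 + (-8 + 3) = 17075/4288 - 5 = -4365/4288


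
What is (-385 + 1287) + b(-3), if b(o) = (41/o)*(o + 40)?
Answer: 1189/3 ≈ 396.33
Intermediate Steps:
b(o) = 41*(40 + o)/o (b(o) = (41/o)*(40 + o) = 41*(40 + o)/o)
(-385 + 1287) + b(-3) = (-385 + 1287) + (41 + 1640/(-3)) = 902 + (41 + 1640*(-⅓)) = 902 + (41 - 1640/3) = 902 - 1517/3 = 1189/3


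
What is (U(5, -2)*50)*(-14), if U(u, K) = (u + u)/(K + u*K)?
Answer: 1750/3 ≈ 583.33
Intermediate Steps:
U(u, K) = 2*u/(K + K*u) (U(u, K) = (2*u)/(K + K*u) = 2*u/(K + K*u))
(U(5, -2)*50)*(-14) = ((2*5/(-2*(1 + 5)))*50)*(-14) = ((2*5*(-½)/6)*50)*(-14) = ((2*5*(-½)*(⅙))*50)*(-14) = -⅚*50*(-14) = -125/3*(-14) = 1750/3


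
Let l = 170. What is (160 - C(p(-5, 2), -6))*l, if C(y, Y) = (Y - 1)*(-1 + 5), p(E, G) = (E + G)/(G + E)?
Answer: 31960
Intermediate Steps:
p(E, G) = 1 (p(E, G) = (E + G)/(E + G) = 1)
C(y, Y) = -4 + 4*Y (C(y, Y) = (-1 + Y)*4 = -4 + 4*Y)
(160 - C(p(-5, 2), -6))*l = (160 - (-4 + 4*(-6)))*170 = (160 - (-4 - 24))*170 = (160 - 1*(-28))*170 = (160 + 28)*170 = 188*170 = 31960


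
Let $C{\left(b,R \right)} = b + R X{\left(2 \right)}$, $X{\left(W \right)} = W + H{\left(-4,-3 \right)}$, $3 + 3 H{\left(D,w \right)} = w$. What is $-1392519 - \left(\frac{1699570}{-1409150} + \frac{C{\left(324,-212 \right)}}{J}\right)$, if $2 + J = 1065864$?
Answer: $- \frac{104575262130952198}{75097971865} \approx -1.3925 \cdot 10^{6}$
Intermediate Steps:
$H{\left(D,w \right)} = -1 + \frac{w}{3}$
$J = 1065862$ ($J = -2 + 1065864 = 1065862$)
$X{\left(W \right)} = -2 + W$ ($X{\left(W \right)} = W + \left(-1 + \frac{1}{3} \left(-3\right)\right) = W - 2 = -2 + W$)
$C{\left(b,R \right)} = b$ ($C{\left(b,R \right)} = b + R \left(-2 + 2\right) = b + R 0 = b + 0 = b$)
$-1392519 - \left(\frac{1699570}{-1409150} + \frac{C{\left(324,-212 \right)}}{J}\right) = -1392519 - \left(\frac{1699570}{-1409150} + \frac{324}{1065862}\right) = -1392519 - \left(1699570 \left(- \frac{1}{1409150}\right) + 324 \cdot \frac{1}{1065862}\right) = -1392519 - \left(- \frac{169957}{140915} + \frac{162}{532931}\right) = -1392519 - - \frac{90552525737}{75097971865} = -1392519 + \frac{90552525737}{75097971865} = - \frac{104575262130952198}{75097971865}$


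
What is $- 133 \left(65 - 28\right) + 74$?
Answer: $-4847$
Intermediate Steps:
$- 133 \left(65 - 28\right) + 74 = \left(-133\right) 37 + 74 = -4921 + 74 = -4847$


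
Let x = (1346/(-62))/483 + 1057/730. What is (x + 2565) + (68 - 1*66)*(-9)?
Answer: 27854783801/10930290 ≈ 2548.4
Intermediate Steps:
x = 15335171/10930290 (x = (1346*(-1/62))*(1/483) + 1057*(1/730) = -673/31*1/483 + 1057/730 = -673/14973 + 1057/730 = 15335171/10930290 ≈ 1.4030)
(x + 2565) + (68 - 1*66)*(-9) = (15335171/10930290 + 2565) + (68 - 1*66)*(-9) = 28051529021/10930290 + (68 - 66)*(-9) = 28051529021/10930290 + 2*(-9) = 28051529021/10930290 - 18 = 27854783801/10930290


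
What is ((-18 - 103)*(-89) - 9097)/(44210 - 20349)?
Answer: 1672/23861 ≈ 0.070073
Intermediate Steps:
((-18 - 103)*(-89) - 9097)/(44210 - 20349) = (-121*(-89) - 9097)/23861 = (10769 - 9097)*(1/23861) = 1672*(1/23861) = 1672/23861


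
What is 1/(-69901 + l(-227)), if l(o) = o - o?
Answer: -1/69901 ≈ -1.4306e-5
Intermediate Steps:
l(o) = 0
1/(-69901 + l(-227)) = 1/(-69901 + 0) = 1/(-69901) = -1/69901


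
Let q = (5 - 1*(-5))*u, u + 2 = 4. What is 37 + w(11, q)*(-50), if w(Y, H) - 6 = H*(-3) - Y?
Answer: 3287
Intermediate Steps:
u = 2 (u = -2 + 4 = 2)
q = 20 (q = (5 - 1*(-5))*2 = (5 + 5)*2 = 10*2 = 20)
w(Y, H) = 6 - Y - 3*H (w(Y, H) = 6 + (H*(-3) - Y) = 6 + (-3*H - Y) = 6 + (-Y - 3*H) = 6 - Y - 3*H)
37 + w(11, q)*(-50) = 37 + (6 - 1*11 - 3*20)*(-50) = 37 + (6 - 11 - 60)*(-50) = 37 - 65*(-50) = 37 + 3250 = 3287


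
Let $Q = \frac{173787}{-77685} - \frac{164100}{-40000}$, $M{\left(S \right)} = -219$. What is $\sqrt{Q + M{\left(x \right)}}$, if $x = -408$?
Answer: $\frac{i \sqrt{2329596965599}}{103580} \approx 14.735 i$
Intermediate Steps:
$Q = \frac{3864419}{2071600}$ ($Q = 173787 \left(- \frac{1}{77685}\right) - - \frac{1641}{400} = - \frac{57929}{25895} + \frac{1641}{400} = \frac{3864419}{2071600} \approx 1.8654$)
$\sqrt{Q + M{\left(x \right)}} = \sqrt{\frac{3864419}{2071600} - 219} = \sqrt{- \frac{449815981}{2071600}} = \frac{i \sqrt{2329596965599}}{103580}$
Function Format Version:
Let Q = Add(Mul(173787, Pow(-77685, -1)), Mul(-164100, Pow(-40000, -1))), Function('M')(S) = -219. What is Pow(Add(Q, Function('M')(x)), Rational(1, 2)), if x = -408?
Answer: Mul(Rational(1, 103580), I, Pow(2329596965599, Rational(1, 2))) ≈ Mul(14.735, I)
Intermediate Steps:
Q = Rational(3864419, 2071600) (Q = Add(Mul(173787, Rational(-1, 77685)), Mul(-164100, Rational(-1, 40000))) = Add(Rational(-57929, 25895), Rational(1641, 400)) = Rational(3864419, 2071600) ≈ 1.8654)
Pow(Add(Q, Function('M')(x)), Rational(1, 2)) = Pow(Add(Rational(3864419, 2071600), -219), Rational(1, 2)) = Pow(Rational(-449815981, 2071600), Rational(1, 2)) = Mul(Rational(1, 103580), I, Pow(2329596965599, Rational(1, 2)))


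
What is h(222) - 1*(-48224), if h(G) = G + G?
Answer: 48668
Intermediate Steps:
h(G) = 2*G
h(222) - 1*(-48224) = 2*222 - 1*(-48224) = 444 + 48224 = 48668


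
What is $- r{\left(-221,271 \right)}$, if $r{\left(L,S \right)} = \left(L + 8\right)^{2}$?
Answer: $-45369$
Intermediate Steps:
$r{\left(L,S \right)} = \left(8 + L\right)^{2}$
$- r{\left(-221,271 \right)} = - \left(8 - 221\right)^{2} = - \left(-213\right)^{2} = \left(-1\right) 45369 = -45369$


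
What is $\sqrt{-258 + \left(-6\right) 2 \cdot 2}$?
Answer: $i \sqrt{282} \approx 16.793 i$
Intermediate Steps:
$\sqrt{-258 + \left(-6\right) 2 \cdot 2} = \sqrt{-258 - 24} = \sqrt{-282} = i \sqrt{282}$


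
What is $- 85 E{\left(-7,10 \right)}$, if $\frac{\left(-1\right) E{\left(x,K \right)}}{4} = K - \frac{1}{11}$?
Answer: $\frac{37060}{11} \approx 3369.1$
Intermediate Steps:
$E{\left(x,K \right)} = \frac{4}{11} - 4 K$ ($E{\left(x,K \right)} = - 4 \left(K - \frac{1}{11}\right) = - 4 \left(- \frac{1}{11} + K\right) = \frac{4}{11} - 4 K$)
$- 85 E{\left(-7,10 \right)} = - 85 \left(\frac{4}{11} - 40\right) = \left(-85\right) \left(- \frac{436}{11}\right) = \frac{37060}{11}$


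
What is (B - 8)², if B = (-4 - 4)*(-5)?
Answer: 1024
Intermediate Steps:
B = 40 (B = -8*(-5) = 40)
(B - 8)² = (40 - 8)² = 32² = 1024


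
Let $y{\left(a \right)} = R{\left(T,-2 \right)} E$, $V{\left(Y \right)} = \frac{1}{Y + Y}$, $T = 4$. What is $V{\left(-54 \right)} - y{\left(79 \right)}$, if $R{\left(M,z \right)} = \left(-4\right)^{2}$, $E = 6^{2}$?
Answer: $- \frac{62209}{108} \approx -576.01$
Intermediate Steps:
$E = 36$
$R{\left(M,z \right)} = 16$
$V{\left(Y \right)} = \frac{1}{2 Y}$
$y{\left(a \right)} = 576$ ($y{\left(a \right)} = 16 \cdot 36 = 576$)
$V{\left(-54 \right)} - y{\left(79 \right)} = \frac{1}{2 \left(-54\right)} - 576 = \frac{1}{2} \left(- \frac{1}{54}\right) - 576 = - \frac{1}{108} - 576 = - \frac{62209}{108}$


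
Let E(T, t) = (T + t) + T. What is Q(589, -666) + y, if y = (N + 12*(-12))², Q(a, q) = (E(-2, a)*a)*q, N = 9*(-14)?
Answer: -229407390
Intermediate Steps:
E(T, t) = t + 2*T
N = -126
Q(a, q) = a*q*(-4 + a) (Q(a, q) = ((a + 2*(-2))*a)*q = ((a - 4)*a)*q = ((-4 + a)*a)*q = (a*(-4 + a))*q = a*q*(-4 + a))
y = 72900 (y = (-126 + 12*(-12))² = (-126 - 144)² = (-270)² = 72900)
Q(589, -666) + y = 589*(-666)*(-4 + 589) + 72900 = 589*(-666)*585 + 72900 = -229480290 + 72900 = -229407390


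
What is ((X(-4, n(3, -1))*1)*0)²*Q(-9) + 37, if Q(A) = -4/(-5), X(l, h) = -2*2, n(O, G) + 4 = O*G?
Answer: 37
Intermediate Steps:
n(O, G) = -4 + G*O (n(O, G) = -4 + O*G = -4 + G*O)
X(l, h) = -4
Q(A) = ⅘ (Q(A) = -4*(-⅕) = ⅘)
((X(-4, n(3, -1))*1)*0)²*Q(-9) + 37 = (-4*1*0)²*(⅘) + 37 = (-4*0)²*(⅘) + 37 = 0²*(⅘) + 37 = 0*(⅘) + 37 = 0 + 37 = 37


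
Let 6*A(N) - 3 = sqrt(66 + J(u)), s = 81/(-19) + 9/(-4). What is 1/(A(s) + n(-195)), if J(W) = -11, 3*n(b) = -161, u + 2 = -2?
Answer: -29/1541 - sqrt(55)/16951 ≈ -0.019256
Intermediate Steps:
u = -4 (u = -2 - 2 = -4)
n(b) = -161/3 (n(b) = (1/3)*(-161) = -161/3)
s = -495/76 (s = 81*(-1/19) + 9*(-1/4) = -81/19 - 9/4 = -495/76 ≈ -6.5132)
A(N) = 1/2 + sqrt(55)/6 (A(N) = 1/2 + sqrt(66 - 11)/6 = 1/2 + sqrt(55)/6)
1/(A(s) + n(-195)) = 1/((1/2 + sqrt(55)/6) - 161/3) = 1/(-319/6 + sqrt(55)/6)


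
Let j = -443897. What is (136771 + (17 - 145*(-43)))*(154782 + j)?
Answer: -41350094645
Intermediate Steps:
(136771 + (17 - 145*(-43)))*(154782 + j) = (136771 + (17 - 145*(-43)))*(154782 - 443897) = (136771 + (17 + 6235))*(-289115) = (136771 + 6252)*(-289115) = 143023*(-289115) = -41350094645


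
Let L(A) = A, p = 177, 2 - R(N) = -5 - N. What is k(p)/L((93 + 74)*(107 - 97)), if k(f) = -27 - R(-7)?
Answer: -27/1670 ≈ -0.016168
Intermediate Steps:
R(N) = 7 + N (R(N) = 2 - (-5 - N) = 2 + (5 + N) = 7 + N)
k(f) = -27 (k(f) = -27 - (7 - 7) = -27 - 1*0 = -27 + 0 = -27)
k(p)/L((93 + 74)*(107 - 97)) = -27*1/((93 + 74)*(107 - 97)) = -27/(167*10) = -27/1670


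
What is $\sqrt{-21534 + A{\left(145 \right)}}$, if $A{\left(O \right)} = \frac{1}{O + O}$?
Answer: $\frac{i \sqrt{1811009110}}{290} \approx 146.74 i$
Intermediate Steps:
$A{\left(O \right)} = \frac{1}{2 O}$
$\sqrt{-21534 + A{\left(145 \right)}} = \sqrt{-21534 + \frac{1}{2 \cdot 145}} = \sqrt{-21534 + \frac{1}{2} \cdot \frac{1}{145}} = \sqrt{-21534 + \frac{1}{290}} = \sqrt{- \frac{6244859}{290}} = \frac{i \sqrt{1811009110}}{290}$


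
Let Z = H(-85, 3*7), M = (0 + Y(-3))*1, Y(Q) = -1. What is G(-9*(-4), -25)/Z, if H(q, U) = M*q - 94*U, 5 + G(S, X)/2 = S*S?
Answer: -2582/1889 ≈ -1.3669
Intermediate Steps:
M = -1 (M = (0 - 1)*1 = -1*1 = -1)
G(S, X) = -10 + 2*S**2 (G(S, X) = -10 + 2*(S*S) = -10 + 2*S**2)
H(q, U) = -q - 94*U
Z = -1889 (Z = -1*(-85) - 282*7 = 85 - 94*21 = 85 - 1974 = -1889)
G(-9*(-4), -25)/Z = (-10 + 2*(-9*(-4))**2)/(-1889) = (-10 + 2*36**2)*(-1/1889) = (-10 + 2*1296)*(-1/1889) = (-10 + 2592)*(-1/1889) = 2582*(-1/1889) = -2582/1889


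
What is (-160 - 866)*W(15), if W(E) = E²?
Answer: -230850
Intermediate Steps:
(-160 - 866)*W(15) = (-160 - 866)*15² = -1026*225 = -230850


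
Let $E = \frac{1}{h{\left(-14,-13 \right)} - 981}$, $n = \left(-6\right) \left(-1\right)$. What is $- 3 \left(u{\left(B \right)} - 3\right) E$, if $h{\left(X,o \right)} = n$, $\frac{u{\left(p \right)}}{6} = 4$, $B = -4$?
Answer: $\frac{21}{325} \approx 0.064615$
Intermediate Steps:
$u{\left(p \right)} = 24$ ($u{\left(p \right)} = 6 \cdot 4 = 24$)
$n = 6$
$h{\left(X,o \right)} = 6$
$E = - \frac{1}{975}$ ($E = \frac{1}{6 - 981} = \frac{1}{-975} = - \frac{1}{975} \approx -0.0010256$)
$- 3 \left(u{\left(B \right)} - 3\right) E = - 3 \left(24 - 3\right) \left(- \frac{1}{975}\right) = \left(-3\right) 21 \left(- \frac{1}{975}\right) = \left(-63\right) \left(- \frac{1}{975}\right) = \frac{21}{325}$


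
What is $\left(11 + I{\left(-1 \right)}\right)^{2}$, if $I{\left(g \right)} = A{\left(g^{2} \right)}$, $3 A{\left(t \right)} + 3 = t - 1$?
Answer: $100$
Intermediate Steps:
$A{\left(t \right)} = - \frac{4}{3} + \frac{t}{3}$ ($A{\left(t \right)} = -1 + \frac{t - 1}{3} = -1 + \frac{-1 + t}{3} = -1 + \left(- \frac{1}{3} + \frac{t}{3}\right) = - \frac{4}{3} + \frac{t}{3}$)
$I{\left(g \right)} = - \frac{4}{3} + \frac{g^{2}}{3}$
$\left(11 + I{\left(-1 \right)}\right)^{2} = \left(11 - \left(\frac{4}{3} - \frac{\left(-1\right)^{2}}{3}\right)\right)^{2} = \left(11 + \left(- \frac{4}{3} + \frac{1}{3} \cdot 1\right)\right)^{2} = \left(11 + \left(- \frac{4}{3} + \frac{1}{3}\right)\right)^{2} = \left(11 - 1\right)^{2} = 10^{2} = 100$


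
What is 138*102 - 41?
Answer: 14035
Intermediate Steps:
138*102 - 41 = 14076 - 41 = 14035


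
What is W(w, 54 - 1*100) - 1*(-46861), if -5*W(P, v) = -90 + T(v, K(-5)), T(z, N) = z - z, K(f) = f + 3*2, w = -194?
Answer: 46879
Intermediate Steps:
K(f) = 6 + f (K(f) = f + 6 = 6 + f)
T(z, N) = 0
W(P, v) = 18 (W(P, v) = -(-90 + 0)/5 = -⅕*(-90) = 18)
W(w, 54 - 1*100) - 1*(-46861) = 18 - 1*(-46861) = 18 + 46861 = 46879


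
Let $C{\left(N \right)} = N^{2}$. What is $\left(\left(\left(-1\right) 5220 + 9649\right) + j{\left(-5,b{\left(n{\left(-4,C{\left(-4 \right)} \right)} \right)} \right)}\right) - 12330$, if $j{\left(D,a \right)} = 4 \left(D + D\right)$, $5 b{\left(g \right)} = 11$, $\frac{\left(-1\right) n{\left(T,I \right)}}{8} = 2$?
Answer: $-7941$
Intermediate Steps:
$n{\left(T,I \right)} = -16$ ($n{\left(T,I \right)} = \left(-8\right) 2 = -16$)
$b{\left(g \right)} = \frac{11}{5}$ ($b{\left(g \right)} = \frac{1}{5} \cdot 11 = \frac{11}{5}$)
$j{\left(D,a \right)} = 8 D$ ($j{\left(D,a \right)} = 4 \cdot 2 D = 8 D$)
$\left(\left(\left(-1\right) 5220 + 9649\right) + j{\left(-5,b{\left(n{\left(-4,C{\left(-4 \right)} \right)} \right)} \right)}\right) - 12330 = \left(\left(\left(-1\right) 5220 + 9649\right) + 8 \left(-5\right)\right) - 12330 = \left(\left(-5220 + 9649\right) - 40\right) - 12330 = \left(4429 - 40\right) - 12330 = 4389 - 12330 = -7941$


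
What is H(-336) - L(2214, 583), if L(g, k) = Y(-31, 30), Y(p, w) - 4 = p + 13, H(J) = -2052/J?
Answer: 563/28 ≈ 20.107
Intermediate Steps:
Y(p, w) = 17 + p (Y(p, w) = 4 + (p + 13) = 4 + (13 + p) = 17 + p)
L(g, k) = -14 (L(g, k) = 17 - 31 = -14)
H(-336) - L(2214, 583) = -2052/(-336) - 1*(-14) = -2052*(-1/336) + 14 = 171/28 + 14 = 563/28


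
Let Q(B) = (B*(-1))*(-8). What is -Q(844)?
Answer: -6752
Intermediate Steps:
Q(B) = 8*B (Q(B) = -B*(-8) = 8*B)
-Q(844) = -8*844 = -1*6752 = -6752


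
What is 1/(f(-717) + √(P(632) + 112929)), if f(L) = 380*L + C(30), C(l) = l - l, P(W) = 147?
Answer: -22705/6186194877 - √349/4124129918 ≈ -3.6748e-6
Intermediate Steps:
C(l) = 0
f(L) = 380*L (f(L) = 380*L + 0 = 380*L)
1/(f(-717) + √(P(632) + 112929)) = 1/(380*(-717) + √(147 + 112929)) = 1/(-272460 + √113076) = 1/(-272460 + 18*√349)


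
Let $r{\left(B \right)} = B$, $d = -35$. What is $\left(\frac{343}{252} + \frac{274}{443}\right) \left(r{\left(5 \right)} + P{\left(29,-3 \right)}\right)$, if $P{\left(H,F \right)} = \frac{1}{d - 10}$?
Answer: $\frac{1767976}{179415} \approx 9.8541$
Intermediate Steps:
$P{\left(H,F \right)} = - \frac{1}{45}$ ($P{\left(H,F \right)} = \frac{1}{-35 - 10} = \frac{1}{-45} = - \frac{1}{45}$)
$\left(\frac{343}{252} + \frac{274}{443}\right) \left(r{\left(5 \right)} + P{\left(29,-3 \right)}\right) = \left(\frac{343}{252} + \frac{274}{443}\right) \left(5 - \frac{1}{45}\right) = \left(343 \cdot \frac{1}{252} + 274 \cdot \frac{1}{443}\right) \frac{224}{45} = \left(\frac{49}{36} + \frac{274}{443}\right) \frac{224}{45} = \frac{31571}{15948} \cdot \frac{224}{45} = \frac{1767976}{179415}$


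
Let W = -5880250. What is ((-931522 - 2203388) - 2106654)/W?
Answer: 2620782/2940125 ≈ 0.89138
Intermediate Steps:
((-931522 - 2203388) - 2106654)/W = ((-931522 - 2203388) - 2106654)/(-5880250) = (-3134910 - 2106654)*(-1/5880250) = -5241564*(-1/5880250) = 2620782/2940125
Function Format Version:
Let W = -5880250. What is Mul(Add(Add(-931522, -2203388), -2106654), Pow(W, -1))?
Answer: Rational(2620782, 2940125) ≈ 0.89138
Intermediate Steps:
Mul(Add(Add(-931522, -2203388), -2106654), Pow(W, -1)) = Mul(Add(Add(-931522, -2203388), -2106654), Pow(-5880250, -1)) = Mul(Add(-3134910, -2106654), Rational(-1, 5880250)) = Mul(-5241564, Rational(-1, 5880250)) = Rational(2620782, 2940125)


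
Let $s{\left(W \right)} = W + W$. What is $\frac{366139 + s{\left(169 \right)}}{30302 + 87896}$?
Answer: $\frac{366477}{118198} \approx 3.1005$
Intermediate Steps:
$s{\left(W \right)} = 2 W$
$\frac{366139 + s{\left(169 \right)}}{30302 + 87896} = \frac{366139 + 2 \cdot 169}{30302 + 87896} = \frac{366139 + 338}{118198} = 366477 \cdot \frac{1}{118198} = \frac{366477}{118198}$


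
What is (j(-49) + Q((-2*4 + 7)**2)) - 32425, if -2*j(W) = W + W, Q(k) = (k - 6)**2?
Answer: -32351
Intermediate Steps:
Q(k) = (-6 + k)**2
j(W) = -W (j(W) = -(W + W)/2 = -W)
(j(-49) + Q((-2*4 + 7)**2)) - 32425 = (-1*(-49) + (-6 + (-2*4 + 7)**2)**2) - 32425 = (49 + (-6 + (-8 + 7)**2)**2) - 32425 = (49 + (-6 + (-1)**2)**2) - 32425 = (49 + (-6 + 1)**2) - 32425 = (49 + (-5)**2) - 32425 = (49 + 25) - 32425 = 74 - 32425 = -32351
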